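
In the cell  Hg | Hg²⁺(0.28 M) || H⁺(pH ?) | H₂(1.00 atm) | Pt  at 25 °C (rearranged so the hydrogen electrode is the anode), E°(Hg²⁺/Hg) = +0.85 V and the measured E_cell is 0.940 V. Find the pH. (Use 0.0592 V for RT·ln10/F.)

pH = 1.80

E°_cell = 0.85 V and n = 2.
log Q = n(E° − E)/0.0592 = 2×(0.85 − 0.940)/0.0592 = -3.041.
With Q = [H⁺]^2 / ([Hg²⁺]·P(H₂)), solving for [H⁺] gives log[H⁺] = -1.797, so pH = 1.80.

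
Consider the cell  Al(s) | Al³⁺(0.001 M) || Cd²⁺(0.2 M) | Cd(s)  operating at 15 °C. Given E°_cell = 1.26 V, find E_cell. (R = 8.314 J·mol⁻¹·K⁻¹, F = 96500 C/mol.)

1.30 V

Balancing electrons gives n = 6; the reaction quotient is Q = [Al³⁺]^2/[Cd²⁺]^3 = 1.25 × 10^-4.
E = E° − (RT/nF) ln Q = 1.26 − (8.314×288)/(6×96500) × (-8.987) = 1.260 + 0.037 = 1.297 V.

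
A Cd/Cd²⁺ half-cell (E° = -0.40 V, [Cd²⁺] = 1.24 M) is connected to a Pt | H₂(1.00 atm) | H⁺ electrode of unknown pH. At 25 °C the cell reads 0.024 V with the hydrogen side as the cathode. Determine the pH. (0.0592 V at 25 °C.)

E°_cell = 0.40 V and n = 2.
log Q = n(E° − E)/0.0592 = 2×(0.40 − 0.024)/0.0592 = 12.703.
With Q = [Cd²⁺]·P(H₂) / [H⁺]^2, solving for [H⁺] gives log[H⁺] = -6.305, so pH = 6.30.

pH = 6.30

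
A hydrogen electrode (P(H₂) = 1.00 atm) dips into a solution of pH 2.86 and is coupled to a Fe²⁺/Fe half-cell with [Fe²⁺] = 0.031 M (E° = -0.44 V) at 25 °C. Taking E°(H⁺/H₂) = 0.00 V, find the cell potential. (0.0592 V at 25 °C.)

0.32 V

The hydrogen couple is the cathode, so E°_cell = 0.44 V; n = 2.
[H⁺] = 10^(−2.86) = 0.0014 M, and Q = [Fe²⁺]·P(H₂) / [H⁺]^2 = 1.63 × 10^4.
E = E° − (0.0592/2) log Q = 0.44 − (0.0592/2)(4.211) = 0.315 V.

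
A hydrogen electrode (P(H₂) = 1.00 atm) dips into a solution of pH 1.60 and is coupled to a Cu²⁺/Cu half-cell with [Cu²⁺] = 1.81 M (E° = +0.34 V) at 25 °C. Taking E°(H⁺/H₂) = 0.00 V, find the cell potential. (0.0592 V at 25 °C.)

0.44 V

The Cu²⁺/Cu couple is the cathode, so E°_cell = 0.34 V; n = 2.
[H⁺] = 10^(−1.60) = 0.025 M, and Q = [H⁺]^2 / ([Cu²⁺]·P(H₂)) = 3.49 × 10^-4.
E = E° − (0.0592/2) log Q = 0.34 − (0.0592/2)(-3.458) = 0.442 V.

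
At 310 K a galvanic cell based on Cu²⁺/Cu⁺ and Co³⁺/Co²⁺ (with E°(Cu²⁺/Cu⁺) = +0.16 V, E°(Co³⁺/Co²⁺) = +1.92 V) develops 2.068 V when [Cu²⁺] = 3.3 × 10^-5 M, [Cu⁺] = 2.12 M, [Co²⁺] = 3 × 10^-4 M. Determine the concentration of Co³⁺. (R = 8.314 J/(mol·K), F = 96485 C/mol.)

4.8 × 10^-4 M

From the Nernst equation, ln Q = nF(E° − E)/RT = 1×96485×(1.76 − 2.068)/(8.314×310) = -11.530, so Q = 9.83 × 10^-6.
With Q = [Cu²⁺]·[Co²⁺]/([Cu⁺]·[Co³⁺]) and the known concentrations, [Co³⁺] in the denominator gives [Co³⁺] = 4.8 × 10^-4 M.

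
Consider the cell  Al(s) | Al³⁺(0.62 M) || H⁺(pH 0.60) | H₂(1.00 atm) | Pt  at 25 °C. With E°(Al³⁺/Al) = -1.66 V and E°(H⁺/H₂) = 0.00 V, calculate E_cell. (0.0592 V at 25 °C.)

1.63 V

The hydrogen couple is the cathode, so E°_cell = 1.66 V; n = 6.
[H⁺] = 10^(−0.60) = 0.25 M, and Q = [Al³⁺]^2·P(H₂)^3 / [H⁺]^6 = 1530.
E = E° − (0.0592/6) log Q = 1.66 − (0.0592/6)(3.185) = 1.629 V.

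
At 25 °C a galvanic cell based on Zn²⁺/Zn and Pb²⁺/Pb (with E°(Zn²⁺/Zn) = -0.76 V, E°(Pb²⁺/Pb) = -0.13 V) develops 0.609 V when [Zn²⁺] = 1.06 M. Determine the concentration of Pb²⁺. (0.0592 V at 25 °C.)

From the Nernst equation, log Q = n(E° − E)/0.0592 = 2(0.63 − 0.609)/0.0592 = 0.709, so Q = 5.12.
With Q = [Zn²⁺]/[Pb²⁺] and the known concentrations, [Pb²⁺] in the denominator gives [Pb²⁺] = 0.21 M.

0.21 M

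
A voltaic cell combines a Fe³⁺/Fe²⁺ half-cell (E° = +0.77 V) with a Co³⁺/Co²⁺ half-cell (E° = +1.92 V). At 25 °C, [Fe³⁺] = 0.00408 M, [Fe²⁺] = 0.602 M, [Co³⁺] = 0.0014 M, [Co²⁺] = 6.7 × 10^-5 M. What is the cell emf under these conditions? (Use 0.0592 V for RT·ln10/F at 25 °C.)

1.36 V

The Co³⁺/Co²⁺ couple has the higher reduction potential and acts as the cathode, so E°_cell = +1.92 − (+0.77) = 1.15 V.
Balancing electrons gives n = 1; the reaction quotient is Q = [Fe³⁺]·[Co²⁺]/([Fe²⁺]·[Co³⁺]) = 3.24 × 10^-4.
At 25 °C, E = E° − (0.0592/n) log Q = 1.15 − (0.0592/1)(-3.489) = 1.150 + 0.207 = 1.357 V.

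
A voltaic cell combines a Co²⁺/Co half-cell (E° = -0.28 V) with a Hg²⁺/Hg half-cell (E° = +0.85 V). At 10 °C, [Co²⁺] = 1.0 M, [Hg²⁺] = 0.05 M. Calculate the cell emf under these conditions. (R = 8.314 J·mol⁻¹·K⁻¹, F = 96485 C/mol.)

The Hg²⁺/Hg couple has the higher reduction potential and acts as the cathode, so E°_cell = +0.85 − (-0.28) = 1.13 V.
Balancing electrons gives n = 2; the reaction quotient is Q = [Co²⁺]/[Hg²⁺] = 20.0.
E = E° − (RT/nF) ln Q = 1.13 − (8.314×283)/(2×96485) × (2.996) = 1.130 − 0.037 = 1.093 V.

1.09 V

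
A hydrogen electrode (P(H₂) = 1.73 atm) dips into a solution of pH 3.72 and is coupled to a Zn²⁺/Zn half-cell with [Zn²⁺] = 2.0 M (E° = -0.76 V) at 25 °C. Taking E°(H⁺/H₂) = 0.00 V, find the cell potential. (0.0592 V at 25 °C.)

The hydrogen couple is the cathode, so E°_cell = 0.76 V; n = 2.
[H⁺] = 10^(−3.72) = 1.9 × 10^-4 M, and Q = [Zn²⁺]·P(H₂) / [H⁺]^2 = 9.53 × 10^7.
E = E° − (0.0592/2) log Q = 0.76 − (0.0592/2)(7.979) = 0.524 V.

0.52 V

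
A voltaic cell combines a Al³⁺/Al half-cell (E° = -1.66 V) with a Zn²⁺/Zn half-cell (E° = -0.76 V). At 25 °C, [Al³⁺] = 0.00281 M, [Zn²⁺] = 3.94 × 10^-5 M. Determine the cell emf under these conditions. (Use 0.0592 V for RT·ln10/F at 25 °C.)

0.820 V

The Zn²⁺/Zn couple has the higher reduction potential and acts as the cathode, so E°_cell = -0.76 − (-1.66) = 0.90 V.
Balancing electrons gives n = 6; the reaction quotient is Q = [Al³⁺]^2/[Zn²⁺]^3 = 1.29 × 10^8.
At 25 °C, E = E° − (0.0592/n) log Q = 0.90 − (0.0592/6)(8.111) = 0.900 − 0.080 = 0.820 V.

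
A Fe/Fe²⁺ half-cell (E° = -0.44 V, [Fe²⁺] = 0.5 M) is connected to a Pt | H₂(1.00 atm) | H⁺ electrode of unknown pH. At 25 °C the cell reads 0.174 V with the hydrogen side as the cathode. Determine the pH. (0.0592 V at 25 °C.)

pH = 4.64

E°_cell = 0.44 V and n = 2.
log Q = n(E° − E)/0.0592 = 2×(0.44 − 0.174)/0.0592 = 8.986.
With Q = [Fe²⁺]·P(H₂) / [H⁺]^2, solving for [H⁺] gives log[H⁺] = -4.644, so pH = 4.64.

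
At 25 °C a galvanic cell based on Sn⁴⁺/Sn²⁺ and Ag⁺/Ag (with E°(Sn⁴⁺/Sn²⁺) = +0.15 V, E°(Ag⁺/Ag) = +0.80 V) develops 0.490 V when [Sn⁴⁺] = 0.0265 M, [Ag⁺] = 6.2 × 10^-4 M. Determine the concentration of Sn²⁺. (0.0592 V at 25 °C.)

From the Nernst equation, log Q = n(E° − E)/0.0592 = 2(0.65 − 0.490)/0.0592 = 5.405, so Q = 2.54 × 10^5.
With Q = [Sn⁴⁺]/([Sn²⁺]·[Ag⁺]^2) and the known concentrations, [Sn²⁺] in the denominator gives [Sn²⁺] = 0.27 M.

0.27 M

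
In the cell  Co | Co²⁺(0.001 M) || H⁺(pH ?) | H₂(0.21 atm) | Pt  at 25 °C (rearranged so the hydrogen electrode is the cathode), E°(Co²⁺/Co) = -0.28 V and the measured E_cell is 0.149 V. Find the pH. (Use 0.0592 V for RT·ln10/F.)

E°_cell = 0.28 V and n = 2.
log Q = n(E° − E)/0.0592 = 2×(0.28 − 0.149)/0.0592 = 4.426.
With Q = [Co²⁺]·P(H₂) / [H⁺]^2, solving for [H⁺] gives log[H⁺] = -4.052, so pH = 4.05.

pH = 4.05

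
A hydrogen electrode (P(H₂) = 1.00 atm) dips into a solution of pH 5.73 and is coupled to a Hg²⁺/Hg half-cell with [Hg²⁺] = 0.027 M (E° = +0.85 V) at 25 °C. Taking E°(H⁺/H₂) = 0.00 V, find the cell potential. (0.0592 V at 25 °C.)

1.14 V

The Hg²⁺/Hg couple is the cathode, so E°_cell = 0.85 V; n = 2.
[H⁺] = 10^(−5.73) = 1.9 × 10^-6 M, and Q = [H⁺]^2 / ([Hg²⁺]·P(H₂)) = 1.28 × 10^-10.
E = E° − (0.0592/2) log Q = 0.85 − (0.0592/2)(-9.891) = 1.143 V.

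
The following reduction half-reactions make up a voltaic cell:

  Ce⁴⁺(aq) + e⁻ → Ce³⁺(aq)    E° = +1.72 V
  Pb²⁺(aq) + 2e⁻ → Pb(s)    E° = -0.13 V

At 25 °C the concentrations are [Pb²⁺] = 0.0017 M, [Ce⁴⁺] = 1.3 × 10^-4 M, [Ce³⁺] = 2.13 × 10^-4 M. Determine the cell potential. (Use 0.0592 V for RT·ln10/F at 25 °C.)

The Ce⁴⁺/Ce³⁺ couple has the higher reduction potential and acts as the cathode, so E°_cell = +1.72 − (-0.13) = 1.85 V.
Balancing electrons gives n = 2; the reaction quotient is Q = [Pb²⁺]·[Ce³⁺]^2/[Ce⁴⁺]^2 = 0.00456.
At 25 °C, E = E° − (0.0592/n) log Q = 1.85 − (0.0592/2)(-2.341) = 1.850 + 0.069 = 1.919 V.

1.92 V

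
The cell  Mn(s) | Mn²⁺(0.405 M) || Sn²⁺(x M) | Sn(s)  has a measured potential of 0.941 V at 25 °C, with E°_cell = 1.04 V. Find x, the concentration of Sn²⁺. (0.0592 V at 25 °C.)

1.8 × 10^-4 M

From the Nernst equation, log Q = n(E° − E)/0.0592 = 2(1.04 − 0.941)/0.0592 = 3.345, so Q = 2210.
With Q = [Mn²⁺]/[Sn²⁺] and the known concentrations, [Sn²⁺] in the denominator gives [Sn²⁺] = 1.8 × 10^-4 M.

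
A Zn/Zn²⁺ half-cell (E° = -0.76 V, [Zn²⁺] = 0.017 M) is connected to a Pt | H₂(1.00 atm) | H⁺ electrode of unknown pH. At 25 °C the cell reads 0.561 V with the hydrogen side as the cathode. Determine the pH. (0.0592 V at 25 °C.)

E°_cell = 0.76 V and n = 2.
log Q = n(E° − E)/0.0592 = 2×(0.76 − 0.561)/0.0592 = 6.723.
With Q = [Zn²⁺]·P(H₂) / [H⁺]^2, solving for [H⁺] gives log[H⁺] = -4.246, so pH = 4.25.

pH = 4.25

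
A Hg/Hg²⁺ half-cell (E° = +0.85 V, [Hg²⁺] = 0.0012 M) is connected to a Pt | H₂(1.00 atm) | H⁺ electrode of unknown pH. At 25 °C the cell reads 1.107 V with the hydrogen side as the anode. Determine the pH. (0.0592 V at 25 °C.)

pH = 5.80

E°_cell = 0.85 V and n = 2.
log Q = n(E° − E)/0.0592 = 2×(0.85 − 1.107)/0.0592 = -8.682.
With Q = [H⁺]^2 / ([Hg²⁺]·P(H₂)), solving for [H⁺] gives log[H⁺] = -5.802, so pH = 5.80.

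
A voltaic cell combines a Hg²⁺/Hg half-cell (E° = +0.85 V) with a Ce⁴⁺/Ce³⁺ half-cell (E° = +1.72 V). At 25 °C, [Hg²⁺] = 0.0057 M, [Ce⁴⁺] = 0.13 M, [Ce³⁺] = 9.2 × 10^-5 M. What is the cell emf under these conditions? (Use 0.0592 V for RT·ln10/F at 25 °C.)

The Ce⁴⁺/Ce³⁺ couple has the higher reduction potential and acts as the cathode, so E°_cell = +1.72 − (+0.85) = 0.87 V.
Balancing electrons gives n = 2; the reaction quotient is Q = [Hg²⁺]·[Ce³⁺]^2/[Ce⁴⁺]^2 = 2.85 × 10^-9.
At 25 °C, E = E° − (0.0592/n) log Q = 0.87 − (0.0592/2)(-8.544) = 0.870 + 0.253 = 1.123 V.

1.12 V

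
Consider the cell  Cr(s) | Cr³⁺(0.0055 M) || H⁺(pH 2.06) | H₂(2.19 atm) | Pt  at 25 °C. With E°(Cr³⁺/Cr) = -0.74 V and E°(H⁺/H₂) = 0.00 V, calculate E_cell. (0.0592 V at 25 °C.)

0.65 V

The hydrogen couple is the cathode, so E°_cell = 0.74 V; n = 6.
[H⁺] = 10^(−2.06) = 0.0087 M, and Q = [Cr³⁺]^2·P(H₂)^3 / [H⁺]^6 = 7.28 × 10^8.
E = E° − (0.0592/6) log Q = 0.74 − (0.0592/6)(8.862) = 0.653 V.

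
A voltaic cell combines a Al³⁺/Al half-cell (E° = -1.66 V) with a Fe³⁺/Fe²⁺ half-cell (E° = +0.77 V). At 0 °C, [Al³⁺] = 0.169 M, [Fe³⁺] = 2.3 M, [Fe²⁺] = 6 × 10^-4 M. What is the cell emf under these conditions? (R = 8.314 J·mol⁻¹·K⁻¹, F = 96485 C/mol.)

2.64 V

The Fe³⁺/Fe²⁺ couple has the higher reduction potential and acts as the cathode, so E°_cell = +0.77 − (-1.66) = 2.43 V.
Balancing electrons gives n = 3; the reaction quotient is Q = [Al³⁺]·[Fe²⁺]^3/[Fe³⁺]^3 = 3 × 10^-12.
E = E° − (RT/nF) ln Q = 2.43 − (8.314×273)/(3×96485) × (-26.532) = 2.430 + 0.208 = 2.638 V.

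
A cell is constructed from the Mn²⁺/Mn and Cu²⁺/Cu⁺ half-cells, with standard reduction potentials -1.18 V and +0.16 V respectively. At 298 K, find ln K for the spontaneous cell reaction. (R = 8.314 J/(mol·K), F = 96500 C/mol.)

ln K = 104.4

E°_cell = +0.16 − (-1.18) = 1.34 V, with n = 2 electrons transferred.
At equilibrium E = 0, so the Nernst equation gives ln K = nFE°/RT = (2)(96500)(1.34)/((8.314)(298)) = 104.38.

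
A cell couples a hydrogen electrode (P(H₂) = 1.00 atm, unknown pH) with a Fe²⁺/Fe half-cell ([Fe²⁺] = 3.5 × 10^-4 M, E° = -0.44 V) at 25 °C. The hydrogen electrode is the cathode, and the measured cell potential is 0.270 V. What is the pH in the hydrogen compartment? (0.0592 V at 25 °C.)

pH = 4.60

E°_cell = 0.44 V and n = 2.
log Q = n(E° − E)/0.0592 = 2×(0.44 − 0.270)/0.0592 = 5.743.
With Q = [Fe²⁺]·P(H₂) / [H⁺]^2, solving for [H⁺] gives log[H⁺] = -4.600, so pH = 4.60.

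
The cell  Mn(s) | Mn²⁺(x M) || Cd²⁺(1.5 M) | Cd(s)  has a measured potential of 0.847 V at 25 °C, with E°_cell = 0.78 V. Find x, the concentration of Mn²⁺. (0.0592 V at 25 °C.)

From the Nernst equation, log Q = n(E° − E)/0.0592 = 2(0.78 − 0.847)/0.0592 = -2.264, so Q = 0.00545.
With Q = [Mn²⁺]/[Cd²⁺] and the known concentrations, [Mn²⁺] in the numerator gives [Mn²⁺] = 0.0082 M.

0.0082 M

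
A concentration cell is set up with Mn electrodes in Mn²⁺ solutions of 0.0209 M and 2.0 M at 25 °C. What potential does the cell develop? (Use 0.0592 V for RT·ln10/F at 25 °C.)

0.059 V

Both half-cells are Mn²⁺/Mn, so E°_cell = 0. The concentrated side is the cathode; the cell reaction moves Mn²⁺ from high to low concentration with n = 2.
Q = [Mn²⁺]_dilute/[Mn²⁺]_conc = 0.0209/2.0 = 0.0104.
E = 0 − (0.0592/2) log Q = −(0.0592/2)(-1.981) = 0.0586 V.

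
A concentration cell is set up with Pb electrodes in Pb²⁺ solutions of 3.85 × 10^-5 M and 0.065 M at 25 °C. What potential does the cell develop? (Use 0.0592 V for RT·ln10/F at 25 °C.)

0.096 V

Both half-cells are Pb²⁺/Pb, so E°_cell = 0. The concentrated side is the cathode; the cell reaction moves Pb²⁺ from high to low concentration with n = 2.
Q = [Pb²⁺]_dilute/[Pb²⁺]_conc = 3.85 × 10^-5/0.065 = 5.92 × 10^-4.
E = 0 − (0.0592/2) log Q = −(0.0592/2)(-3.227) = 0.0955 V.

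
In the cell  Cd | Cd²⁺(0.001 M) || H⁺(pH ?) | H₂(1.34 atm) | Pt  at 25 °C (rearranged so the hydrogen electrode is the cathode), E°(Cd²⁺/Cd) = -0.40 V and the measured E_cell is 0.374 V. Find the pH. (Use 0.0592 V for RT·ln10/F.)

E°_cell = 0.40 V and n = 2.
log Q = n(E° − E)/0.0592 = 2×(0.40 − 0.374)/0.0592 = 0.878.
With Q = [Cd²⁺]·P(H₂) / [H⁺]^2, solving for [H⁺] gives log[H⁺] = -1.876, so pH = 1.88.

pH = 1.88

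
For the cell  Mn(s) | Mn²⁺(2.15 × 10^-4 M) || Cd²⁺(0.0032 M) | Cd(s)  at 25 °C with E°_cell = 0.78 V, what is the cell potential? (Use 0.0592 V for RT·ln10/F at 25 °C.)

Balancing electrons gives n = 2; the reaction quotient is Q = [Mn²⁺]/[Cd²⁺] = 0.0672.
At 25 °C, E = E° − (0.0592/n) log Q = 0.78 − (0.0592/2)(-1.173) = 0.780 + 0.035 = 0.815 V.

0.815 V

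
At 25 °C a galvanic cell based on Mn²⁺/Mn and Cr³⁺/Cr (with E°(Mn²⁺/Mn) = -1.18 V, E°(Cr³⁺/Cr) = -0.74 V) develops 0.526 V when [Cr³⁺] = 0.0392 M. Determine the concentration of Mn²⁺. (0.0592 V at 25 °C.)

From the Nernst equation, log Q = n(E° − E)/0.0592 = 6(0.44 − 0.526)/0.0592 = -8.716, so Q = 1.92 × 10^-9.
With Q = [Mn²⁺]^3/[Cr³⁺]^2 and the known concentrations, [Mn²⁺]^3 in the numerator gives [Mn²⁺] = 1.4 × 10^-4 M.

1.4 × 10^-4 M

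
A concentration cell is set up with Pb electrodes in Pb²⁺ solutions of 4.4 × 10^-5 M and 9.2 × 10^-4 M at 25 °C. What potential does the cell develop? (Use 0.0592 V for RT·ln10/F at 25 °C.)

Both half-cells are Pb²⁺/Pb, so E°_cell = 0. The concentrated side is the cathode; the cell reaction moves Pb²⁺ from high to low concentration with n = 2.
Q = [Pb²⁺]_dilute/[Pb²⁺]_conc = 4.4 × 10^-5/9.2 × 10^-4 = 0.0478.
E = 0 − (0.0592/2) log Q = −(0.0592/2)(-1.320) = 0.0391 V.

0.039 V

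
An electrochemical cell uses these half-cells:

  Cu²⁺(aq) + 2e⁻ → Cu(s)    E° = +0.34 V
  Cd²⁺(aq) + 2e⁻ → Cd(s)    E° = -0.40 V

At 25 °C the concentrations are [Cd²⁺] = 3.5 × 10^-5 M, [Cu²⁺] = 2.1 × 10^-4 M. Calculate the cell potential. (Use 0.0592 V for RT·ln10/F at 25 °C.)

The Cu²⁺/Cu couple has the higher reduction potential and acts as the cathode, so E°_cell = +0.34 − (-0.40) = 0.74 V.
Balancing electrons gives n = 2; the reaction quotient is Q = [Cd²⁺]/[Cu²⁺] = 0.167.
At 25 °C, E = E° − (0.0592/n) log Q = 0.74 − (0.0592/2)(-0.778) = 0.740 + 0.023 = 0.763 V.

0.763 V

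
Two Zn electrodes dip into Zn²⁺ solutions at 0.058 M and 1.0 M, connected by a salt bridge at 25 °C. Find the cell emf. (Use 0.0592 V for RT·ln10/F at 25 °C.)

0.037 V

Both half-cells are Zn²⁺/Zn, so E°_cell = 0. The concentrated side is the cathode; the cell reaction moves Zn²⁺ from high to low concentration with n = 2.
Q = [Zn²⁺]_dilute/[Zn²⁺]_conc = 0.058/1.0 = 0.0580.
E = 0 − (0.0592/2) log Q = −(0.0592/2)(-1.237) = 0.0366 V.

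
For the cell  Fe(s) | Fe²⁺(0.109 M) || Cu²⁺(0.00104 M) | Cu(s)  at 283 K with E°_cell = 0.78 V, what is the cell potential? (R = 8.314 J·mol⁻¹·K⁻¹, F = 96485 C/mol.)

0.723 V

Balancing electrons gives n = 2; the reaction quotient is Q = [Fe²⁺]/[Cu²⁺] = 105.
E = E° − (RT/nF) ln Q = 0.78 − (8.314×283)/(2×96485) × (4.652) = 0.780 − 0.057 = 0.723 V.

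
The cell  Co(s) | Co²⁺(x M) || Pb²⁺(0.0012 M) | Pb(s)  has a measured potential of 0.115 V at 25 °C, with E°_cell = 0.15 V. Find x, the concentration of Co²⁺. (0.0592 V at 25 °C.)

From the Nernst equation, log Q = n(E° − E)/0.0592 = 2(0.15 − 0.115)/0.0592 = 1.182, so Q = 15.2.
With Q = [Co²⁺]/[Pb²⁺] and the known concentrations, [Co²⁺] in the numerator gives [Co²⁺] = 0.018 M.

0.018 M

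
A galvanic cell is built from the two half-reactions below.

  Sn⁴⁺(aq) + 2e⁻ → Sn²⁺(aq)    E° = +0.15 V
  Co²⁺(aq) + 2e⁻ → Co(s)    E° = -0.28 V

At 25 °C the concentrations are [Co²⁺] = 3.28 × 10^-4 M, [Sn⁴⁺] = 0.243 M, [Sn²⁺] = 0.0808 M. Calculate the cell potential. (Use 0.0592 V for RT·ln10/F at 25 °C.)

The Sn⁴⁺/Sn²⁺ couple has the higher reduction potential and acts as the cathode, so E°_cell = +0.15 − (-0.28) = 0.43 V.
Balancing electrons gives n = 2; the reaction quotient is Q = [Co²⁺]·[Sn²⁺]/[Sn⁴⁺] = 1.09 × 10^-4.
At 25 °C, E = E° − (0.0592/n) log Q = 0.43 − (0.0592/2)(-3.962) = 0.430 + 0.117 = 0.547 V.

0.547 V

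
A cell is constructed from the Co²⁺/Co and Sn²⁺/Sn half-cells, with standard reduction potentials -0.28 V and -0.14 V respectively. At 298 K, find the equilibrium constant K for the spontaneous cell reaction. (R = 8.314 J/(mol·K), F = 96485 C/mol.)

5.4 × 10^4

E°_cell = -0.14 − (-0.28) = 0.14 V, with n = 2 electrons transferred.
At equilibrium E = 0, so the Nernst equation gives ln K = nFE°/RT = (2)(96485)(0.14)/((8.314)(298)) = 10.90.
K = e^10.90 = 5.4 × 10^4.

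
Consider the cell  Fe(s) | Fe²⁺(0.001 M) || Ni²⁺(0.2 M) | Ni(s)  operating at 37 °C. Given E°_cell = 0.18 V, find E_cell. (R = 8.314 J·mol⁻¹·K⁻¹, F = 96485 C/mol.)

0.251 V

Balancing electrons gives n = 2; the reaction quotient is Q = [Fe²⁺]/[Ni²⁺] = 0.00500.
E = E° − (RT/nF) ln Q = 0.18 − (8.314×310)/(2×96485) × (-5.298) = 0.180 + 0.071 = 0.251 V.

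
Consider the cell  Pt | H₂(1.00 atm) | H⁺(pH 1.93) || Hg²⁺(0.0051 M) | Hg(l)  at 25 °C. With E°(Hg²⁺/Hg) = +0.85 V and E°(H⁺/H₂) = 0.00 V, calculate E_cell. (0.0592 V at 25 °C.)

0.90 V

The Hg²⁺/Hg couple is the cathode, so E°_cell = 0.85 V; n = 2.
[H⁺] = 10^(−1.93) = 0.012 M, and Q = [H⁺]^2 / ([Hg²⁺]·P(H₂)) = 0.0271.
E = E° − (0.0592/2) log Q = 0.85 − (0.0592/2)(-1.568) = 0.896 V.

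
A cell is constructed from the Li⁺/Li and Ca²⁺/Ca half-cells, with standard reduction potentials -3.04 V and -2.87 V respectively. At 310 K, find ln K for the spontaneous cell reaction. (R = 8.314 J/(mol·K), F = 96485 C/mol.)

ln K = 12.7

E°_cell = -2.87 − (-3.04) = 0.17 V, with n = 2 electrons transferred.
At equilibrium E = 0, so the Nernst equation gives ln K = nFE°/RT = (2)(96485)(0.17)/((8.314)(310)) = 12.73.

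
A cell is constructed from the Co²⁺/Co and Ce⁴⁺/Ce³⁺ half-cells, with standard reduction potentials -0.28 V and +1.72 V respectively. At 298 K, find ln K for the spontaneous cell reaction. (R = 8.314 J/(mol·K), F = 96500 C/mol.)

E°_cell = +1.72 − (-0.28) = 2.00 V, with n = 2 electrons transferred.
At equilibrium E = 0, so the Nernst equation gives ln K = nFE°/RT = (2)(96500)(2.00)/((8.314)(298)) = 155.80.

ln K = 155.8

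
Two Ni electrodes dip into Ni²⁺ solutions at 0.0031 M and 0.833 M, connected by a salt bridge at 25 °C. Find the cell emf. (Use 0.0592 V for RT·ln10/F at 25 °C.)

0.072 V

Both half-cells are Ni²⁺/Ni, so E°_cell = 0. The concentrated side is the cathode; the cell reaction moves Ni²⁺ from high to low concentration with n = 2.
Q = [Ni²⁺]_dilute/[Ni²⁺]_conc = 0.0031/0.833 = 0.00372.
E = 0 − (0.0592/2) log Q = −(0.0592/2)(-2.429) = 0.0719 V.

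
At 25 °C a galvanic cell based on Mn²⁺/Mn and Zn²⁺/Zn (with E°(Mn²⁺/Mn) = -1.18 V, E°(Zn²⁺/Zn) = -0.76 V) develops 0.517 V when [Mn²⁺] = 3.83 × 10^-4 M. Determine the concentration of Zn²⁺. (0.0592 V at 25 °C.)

From the Nernst equation, log Q = n(E° − E)/0.0592 = 2(0.42 − 0.517)/0.0592 = -3.277, so Q = 5.28 × 10^-4.
With Q = [Mn²⁺]/[Zn²⁺] and the known concentrations, [Zn²⁺] in the denominator gives [Zn²⁺] = 0.72 M.

0.72 M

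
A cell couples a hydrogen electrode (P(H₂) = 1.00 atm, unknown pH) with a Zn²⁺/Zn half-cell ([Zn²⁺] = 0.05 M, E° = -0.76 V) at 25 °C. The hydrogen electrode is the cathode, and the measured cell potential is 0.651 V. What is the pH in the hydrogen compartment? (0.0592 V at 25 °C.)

pH = 2.49

E°_cell = 0.76 V and n = 2.
log Q = n(E° − E)/0.0592 = 2×(0.76 − 0.651)/0.0592 = 3.682.
With Q = [Zn²⁺]·P(H₂) / [H⁺]^2, solving for [H⁺] gives log[H⁺] = -2.492, so pH = 2.49.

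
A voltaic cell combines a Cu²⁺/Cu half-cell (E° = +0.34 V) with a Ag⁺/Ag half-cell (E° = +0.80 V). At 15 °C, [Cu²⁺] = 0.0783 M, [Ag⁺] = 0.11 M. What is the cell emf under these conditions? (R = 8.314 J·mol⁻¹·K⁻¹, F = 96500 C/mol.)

The Ag⁺/Ag couple has the higher reduction potential and acts as the cathode, so E°_cell = +0.80 − (+0.34) = 0.46 V.
Balancing electrons gives n = 2; the reaction quotient is Q = [Cu²⁺]/[Ag⁺]^2 = 6.47.
E = E° − (RT/nF) ln Q = 0.46 − (8.314×288)/(2×96500) × (1.867) = 0.460 − 0.023 = 0.437 V.

0.437 V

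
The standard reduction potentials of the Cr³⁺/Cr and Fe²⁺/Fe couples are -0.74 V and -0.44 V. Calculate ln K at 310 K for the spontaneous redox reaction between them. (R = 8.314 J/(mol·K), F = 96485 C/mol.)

E°_cell = -0.44 − (-0.74) = 0.30 V, with n = 6 electrons transferred.
At equilibrium E = 0, so the Nernst equation gives ln K = nFE°/RT = (6)(96485)(0.30)/((8.314)(310)) = 67.38.

ln K = 67.4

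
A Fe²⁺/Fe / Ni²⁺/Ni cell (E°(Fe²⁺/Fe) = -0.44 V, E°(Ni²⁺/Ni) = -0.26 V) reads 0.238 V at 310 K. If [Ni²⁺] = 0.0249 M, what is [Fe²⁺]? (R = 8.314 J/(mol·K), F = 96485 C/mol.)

3.2 × 10^-4 M

From the Nernst equation, ln Q = nF(E° − E)/RT = 2×96485×(0.18 − 0.238)/(8.314×310) = -4.343, so Q = 0.0130.
With Q = [Fe²⁺]/[Ni²⁺] and the known concentrations, [Fe²⁺] in the numerator gives [Fe²⁺] = 3.2 × 10^-4 M.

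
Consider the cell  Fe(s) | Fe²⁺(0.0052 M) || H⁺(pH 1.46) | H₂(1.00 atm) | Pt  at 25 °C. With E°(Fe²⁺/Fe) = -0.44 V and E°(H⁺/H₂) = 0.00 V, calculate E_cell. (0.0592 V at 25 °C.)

The hydrogen couple is the cathode, so E°_cell = 0.44 V; n = 2.
[H⁺] = 10^(−1.46) = 0.035 M, and Q = [Fe²⁺]·P(H₂) / [H⁺]^2 = 4.33.
E = E° − (0.0592/2) log Q = 0.44 − (0.0592/2)(0.636) = 0.421 V.

0.42 V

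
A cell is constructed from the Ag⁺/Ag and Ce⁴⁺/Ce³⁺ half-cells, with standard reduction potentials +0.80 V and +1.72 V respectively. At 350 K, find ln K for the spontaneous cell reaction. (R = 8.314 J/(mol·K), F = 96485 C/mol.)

ln K = 30.5

E°_cell = +1.72 − (+0.80) = 0.92 V, with n = 1 electron transferred.
At equilibrium E = 0, so the Nernst equation gives ln K = nFE°/RT = (1)(96485)(0.92)/((8.314)(350)) = 30.50.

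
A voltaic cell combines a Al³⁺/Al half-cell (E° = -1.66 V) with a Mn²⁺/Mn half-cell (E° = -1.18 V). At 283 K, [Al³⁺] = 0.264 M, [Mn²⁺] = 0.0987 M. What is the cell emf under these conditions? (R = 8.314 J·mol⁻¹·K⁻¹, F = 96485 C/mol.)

The Mn²⁺/Mn couple has the higher reduction potential and acts as the cathode, so E°_cell = -1.18 − (-1.66) = 0.48 V.
Balancing electrons gives n = 6; the reaction quotient is Q = [Al³⁺]^2/[Mn²⁺]^3 = 72.5.
E = E° − (RT/nF) ln Q = 0.48 − (8.314×283)/(6×96485) × (4.283) = 0.480 − 0.017 = 0.463 V.

0.463 V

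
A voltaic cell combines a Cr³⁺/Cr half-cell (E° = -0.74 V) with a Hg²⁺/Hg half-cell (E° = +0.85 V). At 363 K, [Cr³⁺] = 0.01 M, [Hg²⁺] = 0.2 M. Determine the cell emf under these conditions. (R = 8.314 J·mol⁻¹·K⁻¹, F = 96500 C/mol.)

1.61 V

The Hg²⁺/Hg couple has the higher reduction potential and acts as the cathode, so E°_cell = +0.85 − (-0.74) = 1.59 V.
Balancing electrons gives n = 6; the reaction quotient is Q = [Cr³⁺]^2/[Hg²⁺]^3 = 0.0125.
E = E° − (RT/nF) ln Q = 1.59 − (8.314×363)/(6×96500) × (-4.382) = 1.590 + 0.023 = 1.613 V.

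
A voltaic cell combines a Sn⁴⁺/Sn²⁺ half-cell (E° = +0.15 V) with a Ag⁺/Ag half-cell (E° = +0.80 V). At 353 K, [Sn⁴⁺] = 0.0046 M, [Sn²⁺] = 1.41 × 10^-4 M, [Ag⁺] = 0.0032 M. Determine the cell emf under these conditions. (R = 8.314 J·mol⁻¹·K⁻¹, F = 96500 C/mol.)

0.422 V

The Ag⁺/Ag couple has the higher reduction potential and acts as the cathode, so E°_cell = +0.80 − (+0.15) = 0.65 V.
Balancing electrons gives n = 2; the reaction quotient is Q = [Sn⁴⁺]/([Sn²⁺]·[Ag⁺]^2) = 3.19 × 10^6.
E = E° − (RT/nF) ln Q = 0.65 − (8.314×353)/(2×96500) × (14.974) = 0.650 − 0.228 = 0.422 V.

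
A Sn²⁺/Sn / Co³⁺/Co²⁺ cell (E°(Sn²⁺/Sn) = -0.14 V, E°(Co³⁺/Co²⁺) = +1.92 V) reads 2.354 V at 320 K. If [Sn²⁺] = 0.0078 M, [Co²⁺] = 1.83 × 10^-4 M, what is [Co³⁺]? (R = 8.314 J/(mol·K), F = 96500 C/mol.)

From the Nernst equation, ln Q = nF(E° − E)/RT = 2×96500×(2.06 − 2.354)/(8.314×320) = -21.328, so Q = 5.46 × 10^-10.
With Q = [Sn²⁺]·[Co²⁺]^2/[Co³⁺]^2 and the known concentrations, [Co³⁺]^2 in the denominator gives [Co³⁺] = 0.69 M.

0.69 M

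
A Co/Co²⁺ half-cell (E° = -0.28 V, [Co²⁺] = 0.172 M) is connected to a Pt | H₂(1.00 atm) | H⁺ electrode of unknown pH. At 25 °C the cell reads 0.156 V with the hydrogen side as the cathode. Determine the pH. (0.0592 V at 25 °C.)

E°_cell = 0.28 V and n = 2.
log Q = n(E° − E)/0.0592 = 2×(0.28 − 0.156)/0.0592 = 4.189.
With Q = [Co²⁺]·P(H₂) / [H⁺]^2, solving for [H⁺] gives log[H⁺] = -2.477, so pH = 2.48.

pH = 2.48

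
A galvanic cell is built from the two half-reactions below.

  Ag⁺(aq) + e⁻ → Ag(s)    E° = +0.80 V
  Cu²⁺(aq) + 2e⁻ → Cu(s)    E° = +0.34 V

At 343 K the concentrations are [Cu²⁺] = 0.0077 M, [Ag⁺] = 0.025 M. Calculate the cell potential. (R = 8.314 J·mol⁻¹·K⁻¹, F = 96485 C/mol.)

0.423 V

The Ag⁺/Ag couple has the higher reduction potential and acts as the cathode, so E°_cell = +0.80 − (+0.34) = 0.46 V.
Balancing electrons gives n = 2; the reaction quotient is Q = [Cu²⁺]/[Ag⁺]^2 = 12.3.
E = E° − (RT/nF) ln Q = 0.46 − (8.314×343)/(2×96485) × (2.511) = 0.460 − 0.037 = 0.423 V.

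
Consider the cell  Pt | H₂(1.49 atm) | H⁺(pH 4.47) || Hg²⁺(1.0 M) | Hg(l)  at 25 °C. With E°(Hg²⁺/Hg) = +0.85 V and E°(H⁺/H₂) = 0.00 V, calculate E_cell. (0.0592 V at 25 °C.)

The Hg²⁺/Hg couple is the cathode, so E°_cell = 0.85 V; n = 2.
[H⁺] = 10^(−4.47) = 3.4 × 10^-5 M, and Q = [H⁺]^2 / ([Hg²⁺]·P(H₂)) = 7.71 × 10^-10.
E = E° − (0.0592/2) log Q = 0.85 − (0.0592/2)(-9.113) = 1.120 V.

1.12 V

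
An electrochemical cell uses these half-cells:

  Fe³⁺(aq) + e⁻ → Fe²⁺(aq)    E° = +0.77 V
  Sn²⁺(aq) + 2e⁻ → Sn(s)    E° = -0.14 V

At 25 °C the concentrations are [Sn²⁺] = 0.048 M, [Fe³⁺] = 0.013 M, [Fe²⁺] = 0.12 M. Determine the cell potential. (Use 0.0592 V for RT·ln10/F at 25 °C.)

The Fe³⁺/Fe²⁺ couple has the higher reduction potential and acts as the cathode, so E°_cell = +0.77 − (-0.14) = 0.91 V.
Balancing electrons gives n = 2; the reaction quotient is Q = [Sn²⁺]·[Fe²⁺]^2/[Fe³⁺]^2 = 4.09.
At 25 °C, E = E° − (0.0592/n) log Q = 0.91 − (0.0592/2)(0.612) = 0.910 − 0.018 = 0.892 V.

0.892 V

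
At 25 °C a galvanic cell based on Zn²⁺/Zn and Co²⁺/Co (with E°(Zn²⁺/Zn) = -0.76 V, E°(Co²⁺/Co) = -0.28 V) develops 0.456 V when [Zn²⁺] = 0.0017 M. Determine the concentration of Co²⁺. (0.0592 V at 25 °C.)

2.6 × 10^-4 M

From the Nernst equation, log Q = n(E° − E)/0.0592 = 2(0.48 − 0.456)/0.0592 = 0.811, so Q = 6.47.
With Q = [Zn²⁺]/[Co²⁺] and the known concentrations, [Co²⁺] in the denominator gives [Co²⁺] = 2.6 × 10^-4 M.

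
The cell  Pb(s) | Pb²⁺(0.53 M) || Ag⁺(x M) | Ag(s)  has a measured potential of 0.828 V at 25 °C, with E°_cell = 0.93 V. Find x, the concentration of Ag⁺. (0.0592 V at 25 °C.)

0.014 M

From the Nernst equation, log Q = n(E° − E)/0.0592 = 2(0.93 − 0.828)/0.0592 = 3.446, so Q = 2790.
With Q = [Pb²⁺]/[Ag⁺]^2 and the known concentrations, [Ag⁺]^2 in the denominator gives [Ag⁺] = 0.014 M.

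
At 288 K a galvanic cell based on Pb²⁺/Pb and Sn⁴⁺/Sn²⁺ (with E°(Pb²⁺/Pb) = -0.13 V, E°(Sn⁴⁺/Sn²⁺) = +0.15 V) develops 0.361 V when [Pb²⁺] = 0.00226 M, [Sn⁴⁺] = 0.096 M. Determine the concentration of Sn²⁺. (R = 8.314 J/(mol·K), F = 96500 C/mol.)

From the Nernst equation, ln Q = nF(E° − E)/RT = 2×96500×(0.28 − 0.361)/(8.314×288) = -6.529, so Q = 0.00146.
With Q = [Pb²⁺]·[Sn²⁺]/[Sn⁴⁺] and the known concentrations, [Sn²⁺] in the numerator gives [Sn²⁺] = 0.062 M.

0.062 M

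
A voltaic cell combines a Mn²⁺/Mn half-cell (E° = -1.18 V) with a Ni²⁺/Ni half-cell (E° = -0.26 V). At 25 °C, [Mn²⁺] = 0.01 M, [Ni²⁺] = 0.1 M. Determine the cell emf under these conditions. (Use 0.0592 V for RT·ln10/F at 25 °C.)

The Ni²⁺/Ni couple has the higher reduction potential and acts as the cathode, so E°_cell = -0.26 − (-1.18) = 0.92 V.
Balancing electrons gives n = 2; the reaction quotient is Q = [Mn²⁺]/[Ni²⁺] = 0.100.
At 25 °C, E = E° − (0.0592/n) log Q = 0.92 − (0.0592/2)(-1.000) = 0.920 + 0.030 = 0.950 V.

0.950 V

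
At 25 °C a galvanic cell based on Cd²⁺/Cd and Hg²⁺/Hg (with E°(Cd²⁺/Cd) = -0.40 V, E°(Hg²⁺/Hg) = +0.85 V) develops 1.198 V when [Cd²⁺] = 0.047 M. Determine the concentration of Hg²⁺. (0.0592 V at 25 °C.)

8.2 × 10^-4 M

From the Nernst equation, log Q = n(E° − E)/0.0592 = 2(1.25 − 1.198)/0.0592 = 1.757, so Q = 57.1.
With Q = [Cd²⁺]/[Hg²⁺] and the known concentrations, [Hg²⁺] in the denominator gives [Hg²⁺] = 8.2 × 10^-4 M.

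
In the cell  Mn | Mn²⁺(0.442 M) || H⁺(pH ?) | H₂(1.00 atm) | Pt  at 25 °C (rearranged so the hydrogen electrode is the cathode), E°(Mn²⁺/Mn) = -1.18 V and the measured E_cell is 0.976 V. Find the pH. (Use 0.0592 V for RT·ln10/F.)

pH = 3.62

E°_cell = 1.18 V and n = 2.
log Q = n(E° − E)/0.0592 = 2×(1.18 − 0.976)/0.0592 = 6.892.
With Q = [Mn²⁺]·P(H₂) / [H⁺]^2, solving for [H⁺] gives log[H⁺] = -3.623, so pH = 3.62.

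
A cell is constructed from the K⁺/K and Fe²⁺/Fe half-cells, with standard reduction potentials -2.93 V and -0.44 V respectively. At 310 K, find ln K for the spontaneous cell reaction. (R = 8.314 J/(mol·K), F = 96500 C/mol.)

ln K = 186.5

E°_cell = -0.44 − (-2.93) = 2.49 V, with n = 2 electrons transferred.
At equilibrium E = 0, so the Nernst equation gives ln K = nFE°/RT = (2)(96500)(2.49)/((8.314)(310)) = 186.46.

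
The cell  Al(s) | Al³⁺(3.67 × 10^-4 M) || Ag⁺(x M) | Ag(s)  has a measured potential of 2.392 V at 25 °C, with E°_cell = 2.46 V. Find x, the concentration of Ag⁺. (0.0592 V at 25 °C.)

0.0051 M

From the Nernst equation, log Q = n(E° − E)/0.0592 = 3(2.46 − 2.392)/0.0592 = 3.446, so Q = 2790.
With Q = [Al³⁺]/[Ag⁺]^3 and the known concentrations, [Ag⁺]^3 in the denominator gives [Ag⁺] = 0.0051 M.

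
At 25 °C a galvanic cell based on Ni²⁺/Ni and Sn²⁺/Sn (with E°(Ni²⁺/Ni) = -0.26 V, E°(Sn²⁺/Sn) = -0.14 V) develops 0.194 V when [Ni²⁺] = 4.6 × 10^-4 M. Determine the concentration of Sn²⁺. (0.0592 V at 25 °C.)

From the Nernst equation, log Q = n(E° − E)/0.0592 = 2(0.12 − 0.194)/0.0592 = -2.500, so Q = 0.00316.
With Q = [Ni²⁺]/[Sn²⁺] and the known concentrations, [Sn²⁺] in the denominator gives [Sn²⁺] = 0.15 M.

0.15 M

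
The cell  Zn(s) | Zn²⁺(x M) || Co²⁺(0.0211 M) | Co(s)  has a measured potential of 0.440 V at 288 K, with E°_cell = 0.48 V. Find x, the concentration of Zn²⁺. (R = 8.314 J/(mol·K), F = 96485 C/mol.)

From the Nernst equation, ln Q = nF(E° − E)/RT = 2×96485×(0.48 − 0.440)/(8.314×288) = 3.224, so Q = 25.1.
With Q = [Zn²⁺]/[Co²⁺] and the known concentrations, [Zn²⁺] in the numerator gives [Zn²⁺] = 0.53 M.

0.53 M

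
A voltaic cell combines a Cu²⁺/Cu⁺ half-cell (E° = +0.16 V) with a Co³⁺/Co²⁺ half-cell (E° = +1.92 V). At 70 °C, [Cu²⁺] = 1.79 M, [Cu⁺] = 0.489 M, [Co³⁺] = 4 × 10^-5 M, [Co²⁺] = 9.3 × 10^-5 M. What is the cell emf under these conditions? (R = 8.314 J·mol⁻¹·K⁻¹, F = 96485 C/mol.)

The Co³⁺/Co²⁺ couple has the higher reduction potential and acts as the cathode, so E°_cell = +1.92 − (+0.16) = 1.76 V.
Balancing electrons gives n = 1; the reaction quotient is Q = [Cu²⁺]·[Co²⁺]/([Cu⁺]·[Co³⁺]) = 8.51.
E = E° − (RT/nF) ln Q = 1.76 − (8.314×343)/(1×96485) × (2.141) = 1.760 − 0.063 = 1.697 V.

1.70 V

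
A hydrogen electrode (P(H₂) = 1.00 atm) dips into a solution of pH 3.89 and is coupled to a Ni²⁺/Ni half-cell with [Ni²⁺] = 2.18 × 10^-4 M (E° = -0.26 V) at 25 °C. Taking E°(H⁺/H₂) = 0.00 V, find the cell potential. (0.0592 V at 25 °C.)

0.14 V

The hydrogen couple is the cathode, so E°_cell = 0.26 V; n = 2.
[H⁺] = 10^(−3.89) = 1.3 × 10^-4 M, and Q = [Ni²⁺]·P(H₂) / [H⁺]^2 = 1.31 × 10^4.
E = E° − (0.0592/2) log Q = 0.26 − (0.0592/2)(4.118) = 0.138 V.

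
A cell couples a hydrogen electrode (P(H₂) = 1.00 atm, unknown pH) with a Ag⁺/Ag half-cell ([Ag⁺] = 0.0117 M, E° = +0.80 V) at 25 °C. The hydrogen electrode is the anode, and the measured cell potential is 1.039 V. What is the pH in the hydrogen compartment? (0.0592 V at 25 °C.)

E°_cell = 0.80 V and n = 2.
log Q = n(E° − E)/0.0592 = 2×(0.80 − 1.039)/0.0592 = -8.074.
With Q = [H⁺]^2 / ([Ag⁺]^2·P(H₂)), solving for [H⁺] gives log[H⁺] = -5.969, so pH = 5.97.

pH = 5.97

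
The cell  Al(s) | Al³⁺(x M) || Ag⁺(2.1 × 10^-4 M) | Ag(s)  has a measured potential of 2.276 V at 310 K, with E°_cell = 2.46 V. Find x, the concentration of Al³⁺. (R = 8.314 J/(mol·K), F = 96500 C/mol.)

0.0088 M

From the Nernst equation, ln Q = nF(E° − E)/RT = 3×96500×(2.46 − 2.276)/(8.314×310) = 20.668, so Q = 9.46 × 10^8.
With Q = [Al³⁺]/[Ag⁺]^3 and the known concentrations, [Al³⁺] in the numerator gives [Al³⁺] = 0.0088 M.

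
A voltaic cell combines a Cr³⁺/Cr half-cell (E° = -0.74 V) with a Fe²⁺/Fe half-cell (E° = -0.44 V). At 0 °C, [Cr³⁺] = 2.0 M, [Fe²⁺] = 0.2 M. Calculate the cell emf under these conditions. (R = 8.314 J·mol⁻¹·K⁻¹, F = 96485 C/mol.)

The Fe²⁺/Fe couple has the higher reduction potential and acts as the cathode, so E°_cell = -0.44 − (-0.74) = 0.30 V.
Balancing electrons gives n = 6; the reaction quotient is Q = [Cr³⁺]^2/[Fe²⁺]^3 = 500.
E = E° − (RT/nF) ln Q = 0.30 − (8.314×273)/(6×96485) × (6.215) = 0.300 − 0.024 = 0.276 V.

0.276 V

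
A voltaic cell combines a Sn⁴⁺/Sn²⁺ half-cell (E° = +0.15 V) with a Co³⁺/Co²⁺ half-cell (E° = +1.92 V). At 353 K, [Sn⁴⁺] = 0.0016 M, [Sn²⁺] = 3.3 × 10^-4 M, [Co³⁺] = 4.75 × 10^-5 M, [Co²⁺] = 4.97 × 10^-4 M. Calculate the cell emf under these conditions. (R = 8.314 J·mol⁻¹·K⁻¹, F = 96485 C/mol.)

1.67 V

The Co³⁺/Co²⁺ couple has the higher reduction potential and acts as the cathode, so E°_cell = +1.92 − (+0.15) = 1.77 V.
Balancing electrons gives n = 2; the reaction quotient is Q = [Sn⁴⁺]·[Co²⁺]^2/([Sn²⁺]·[Co³⁺]^2) = 531.
E = E° − (RT/nF) ln Q = 1.77 − (8.314×353)/(2×96485) × (6.274) = 1.770 − 0.095 = 1.675 V.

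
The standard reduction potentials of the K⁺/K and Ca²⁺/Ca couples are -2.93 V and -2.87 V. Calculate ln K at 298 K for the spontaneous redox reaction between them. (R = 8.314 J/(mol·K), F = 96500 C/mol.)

E°_cell = -2.87 − (-2.93) = 0.06 V, with n = 2 electrons transferred.
At equilibrium E = 0, so the Nernst equation gives ln K = nFE°/RT = (2)(96500)(0.06)/((8.314)(298)) = 4.67.

ln K = 4.7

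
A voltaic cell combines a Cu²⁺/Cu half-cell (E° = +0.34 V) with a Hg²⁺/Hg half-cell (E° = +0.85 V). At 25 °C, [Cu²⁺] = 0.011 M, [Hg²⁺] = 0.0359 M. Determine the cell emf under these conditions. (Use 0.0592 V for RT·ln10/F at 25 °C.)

The Hg²⁺/Hg couple has the higher reduction potential and acts as the cathode, so E°_cell = +0.85 − (+0.34) = 0.51 V.
Balancing electrons gives n = 2; the reaction quotient is Q = [Cu²⁺]/[Hg²⁺] = 0.306.
At 25 °C, E = E° − (0.0592/n) log Q = 0.51 − (0.0592/2)(-0.514) = 0.510 + 0.015 = 0.525 V.

0.525 V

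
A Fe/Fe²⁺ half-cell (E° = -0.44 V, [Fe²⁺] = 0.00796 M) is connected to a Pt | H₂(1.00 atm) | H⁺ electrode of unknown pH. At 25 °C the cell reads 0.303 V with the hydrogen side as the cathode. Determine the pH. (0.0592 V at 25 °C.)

E°_cell = 0.44 V and n = 2.
log Q = n(E° − E)/0.0592 = 2×(0.44 − 0.303)/0.0592 = 4.628.
With Q = [Fe²⁺]·P(H₂) / [H⁺]^2, solving for [H⁺] gives log[H⁺] = -3.364, so pH = 3.36.

pH = 3.36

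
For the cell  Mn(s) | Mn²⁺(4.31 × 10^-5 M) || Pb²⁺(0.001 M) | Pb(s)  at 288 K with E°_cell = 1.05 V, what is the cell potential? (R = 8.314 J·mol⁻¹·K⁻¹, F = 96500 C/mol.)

1.09 V

Balancing electrons gives n = 2; the reaction quotient is Q = [Mn²⁺]/[Pb²⁺] = 0.0431.
E = E° − (RT/nF) ln Q = 1.05 − (8.314×288)/(2×96500) × (-3.144) = 1.050 + 0.039 = 1.089 V.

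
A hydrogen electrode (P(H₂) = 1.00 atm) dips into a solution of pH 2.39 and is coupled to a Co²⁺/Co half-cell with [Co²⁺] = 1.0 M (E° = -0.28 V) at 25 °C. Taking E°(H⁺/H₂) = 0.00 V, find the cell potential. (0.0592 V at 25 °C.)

The hydrogen couple is the cathode, so E°_cell = 0.28 V; n = 2.
[H⁺] = 10^(−2.39) = 0.0041 M, and Q = [Co²⁺]·P(H₂) / [H⁺]^2 = 6.03 × 10^4.
E = E° − (0.0592/2) log Q = 0.28 − (0.0592/2)(4.780) = 0.139 V.

0.14 V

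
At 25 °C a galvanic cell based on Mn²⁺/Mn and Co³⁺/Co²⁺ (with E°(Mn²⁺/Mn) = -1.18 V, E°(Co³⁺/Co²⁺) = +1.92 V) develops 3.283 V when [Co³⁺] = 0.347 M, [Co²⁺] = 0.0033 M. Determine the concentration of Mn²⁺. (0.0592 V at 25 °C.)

From the Nernst equation, log Q = n(E° − E)/0.0592 = 2(3.10 − 3.283)/0.0592 = -6.182, so Q = 6.57 × 10^-7.
With Q = [Mn²⁺]·[Co²⁺]^2/[Co³⁺]^2 and the known concentrations, [Mn²⁺] in the numerator gives [Mn²⁺] = 0.0073 M.

0.0073 M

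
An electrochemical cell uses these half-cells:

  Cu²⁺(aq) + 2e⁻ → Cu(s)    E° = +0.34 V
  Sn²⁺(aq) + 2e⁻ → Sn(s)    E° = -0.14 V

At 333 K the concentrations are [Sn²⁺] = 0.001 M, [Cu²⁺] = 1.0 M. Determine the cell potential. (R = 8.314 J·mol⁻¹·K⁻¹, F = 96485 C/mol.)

The Cu²⁺/Cu couple has the higher reduction potential and acts as the cathode, so E°_cell = +0.34 − (-0.14) = 0.48 V.
Balancing electrons gives n = 2; the reaction quotient is Q = [Sn²⁺]/[Cu²⁺] = 0.00100.
E = E° − (RT/nF) ln Q = 0.48 − (8.314×333)/(2×96485) × (-6.908) = 0.480 + 0.099 = 0.579 V.

0.579 V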